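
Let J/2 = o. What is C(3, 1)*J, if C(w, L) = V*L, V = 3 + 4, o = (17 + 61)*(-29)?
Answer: -31668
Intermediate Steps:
o = -2262 (o = 78*(-29) = -2262)
V = 7
J = -4524 (J = 2*(-2262) = -4524)
C(w, L) = 7*L
C(3, 1)*J = (7*1)*(-4524) = 7*(-4524) = -31668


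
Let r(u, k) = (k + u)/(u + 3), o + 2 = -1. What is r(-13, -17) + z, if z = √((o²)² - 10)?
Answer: 3 + √71 ≈ 11.426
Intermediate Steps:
o = -3 (o = -2 - 1 = -3)
r(u, k) = (k + u)/(3 + u)
z = √71 (z = √(((-3)²)² - 10) = √(9² - 10) = √(81 - 10) = √71 ≈ 8.4261)
r(-13, -17) + z = (-17 - 13)/(3 - 13) + √71 = -30/(-10) + √71 = -⅒*(-30) + √71 = 3 + √71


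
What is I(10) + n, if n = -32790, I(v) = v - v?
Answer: -32790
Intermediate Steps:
I(v) = 0
I(10) + n = 0 - 32790 = -32790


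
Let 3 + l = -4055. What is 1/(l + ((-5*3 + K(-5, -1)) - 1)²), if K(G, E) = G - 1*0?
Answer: -1/3617 ≈ -0.00027647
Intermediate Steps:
l = -4058 (l = -3 - 4055 = -4058)
K(G, E) = G (K(G, E) = G + 0 = G)
1/(l + ((-5*3 + K(-5, -1)) - 1)²) = 1/(-4058 + ((-5*3 - 5) - 1)²) = 1/(-4058 + ((-15 - 5) - 1)²) = 1/(-4058 + (-20 - 1)²) = 1/(-4058 + (-21)²) = 1/(-4058 + 441) = 1/(-3617) = -1/3617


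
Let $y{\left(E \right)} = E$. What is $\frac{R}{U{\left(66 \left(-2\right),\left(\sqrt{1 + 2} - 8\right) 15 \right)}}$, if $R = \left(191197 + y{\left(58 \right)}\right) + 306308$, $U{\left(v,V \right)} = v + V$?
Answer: $- \frac{13931764}{6981} - \frac{2487815 \sqrt{3}}{20943} \approx -2201.4$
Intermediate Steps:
$U{\left(v,V \right)} = V + v$
$R = 497563$ ($R = \left(191197 + 58\right) + 306308 = 191255 + 306308 = 497563$)
$\frac{R}{U{\left(66 \left(-2\right),\left(\sqrt{1 + 2} - 8\right) 15 \right)}} = \frac{497563}{\left(\sqrt{1 + 2} - 8\right) 15 + 66 \left(-2\right)} = \frac{497563}{\left(\sqrt{3} - 8\right) 15 - 132} = \frac{497563}{\left(-8 + \sqrt{3}\right) 15 - 132} = \frac{497563}{\left(-120 + 15 \sqrt{3}\right) - 132} = \frac{497563}{-252 + 15 \sqrt{3}}$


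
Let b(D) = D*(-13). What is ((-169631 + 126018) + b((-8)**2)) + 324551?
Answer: 280106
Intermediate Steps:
b(D) = -13*D
((-169631 + 126018) + b((-8)**2)) + 324551 = ((-169631 + 126018) - 13*(-8)**2) + 324551 = (-43613 - 13*64) + 324551 = (-43613 - 832) + 324551 = -44445 + 324551 = 280106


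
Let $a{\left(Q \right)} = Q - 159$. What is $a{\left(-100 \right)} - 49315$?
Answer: $-49574$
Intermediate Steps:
$a{\left(Q \right)} = -159 + Q$
$a{\left(-100 \right)} - 49315 = \left(-159 - 100\right) - 49315 = -259 - 49315 = -49574$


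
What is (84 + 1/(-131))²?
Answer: 121066009/17161 ≈ 7054.7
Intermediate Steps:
(84 + 1/(-131))² = (84 - 1/131)² = (11003/131)² = 121066009/17161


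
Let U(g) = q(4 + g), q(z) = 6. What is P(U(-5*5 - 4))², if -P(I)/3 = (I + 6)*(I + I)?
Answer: 186624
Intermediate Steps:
U(g) = 6
P(I) = -6*I*(6 + I) (P(I) = -3*(I + 6)*(I + I) = -3*(6 + I)*2*I = -6*I*(6 + I))
P(U(-5*5 - 4))² = (-6*6*(6 + 6))² = (-6*6*12)² = (-432)² = 186624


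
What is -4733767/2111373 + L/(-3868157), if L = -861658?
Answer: -16491672520985/8167122249561 ≈ -2.0193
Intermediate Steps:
-4733767/2111373 + L/(-3868157) = -4733767/2111373 - 861658/(-3868157) = -4733767*1/2111373 - 861658*(-1/3868157) = -4733767/2111373 + 861658/3868157 = -16491672520985/8167122249561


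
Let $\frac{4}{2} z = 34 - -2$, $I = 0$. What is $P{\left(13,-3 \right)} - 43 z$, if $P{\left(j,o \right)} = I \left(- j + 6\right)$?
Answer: $-774$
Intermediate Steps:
$z = 18$ ($z = \frac{34 - -2}{2} = \frac{34 + 2}{2} = \frac{1}{2} \cdot 36 = 18$)
$P{\left(j,o \right)} = 0$ ($P{\left(j,o \right)} = 0 \left(- j + 6\right) = 0 \left(6 - j\right) = 0$)
$P{\left(13,-3 \right)} - 43 z = 0 - 774 = -774$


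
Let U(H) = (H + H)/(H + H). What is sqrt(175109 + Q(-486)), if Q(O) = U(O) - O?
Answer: 2*sqrt(43899) ≈ 419.04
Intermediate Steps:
U(H) = 1 (U(H) = (2*H)/((2*H)) = (2*H)*(1/(2*H)) = 1)
Q(O) = 1 - O
sqrt(175109 + Q(-486)) = sqrt(175109 + (1 - 1*(-486))) = sqrt(175109 + (1 + 486)) = sqrt(175109 + 487) = sqrt(175596) = 2*sqrt(43899)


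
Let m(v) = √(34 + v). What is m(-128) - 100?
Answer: -100 + I*√94 ≈ -100.0 + 9.6954*I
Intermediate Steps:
m(-128) - 100 = √(34 - 128) - 100 = √(-94) - 100 = I*√94 - 100 = -100 + I*√94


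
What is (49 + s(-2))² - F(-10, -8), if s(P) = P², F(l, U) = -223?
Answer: 3032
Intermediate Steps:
(49 + s(-2))² - F(-10, -8) = (49 + (-2)²)² - 1*(-223) = (49 + 4)² + 223 = 53² + 223 = 2809 + 223 = 3032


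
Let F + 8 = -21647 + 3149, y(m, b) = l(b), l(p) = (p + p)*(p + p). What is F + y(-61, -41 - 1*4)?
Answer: -10406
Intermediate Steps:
l(p) = 4*p² (l(p) = (2*p)*(2*p) = 4*p²)
y(m, b) = 4*b²
F = -18506 (F = -8 + (-21647 + 3149) = -8 - 18498 = -18506)
F + y(-61, -41 - 1*4) = -18506 + 4*(-41 - 1*4)² = -18506 + 4*(-41 - 4)² = -18506 + 4*(-45)² = -18506 + 4*2025 = -18506 + 8100 = -10406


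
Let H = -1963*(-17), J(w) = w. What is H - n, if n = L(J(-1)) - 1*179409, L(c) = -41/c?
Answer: 212739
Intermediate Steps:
H = 33371
n = -179368 (n = -41/(-1) - 1*179409 = -41*(-1) - 179409 = 41 - 179409 = -179368)
H - n = 33371 - 1*(-179368) = 33371 + 179368 = 212739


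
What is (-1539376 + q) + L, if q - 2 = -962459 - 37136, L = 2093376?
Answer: -445593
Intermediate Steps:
q = -999593 (q = 2 + (-962459 - 37136) = 2 - 999595 = -999593)
(-1539376 + q) + L = (-1539376 - 999593) + 2093376 = -2538969 + 2093376 = -445593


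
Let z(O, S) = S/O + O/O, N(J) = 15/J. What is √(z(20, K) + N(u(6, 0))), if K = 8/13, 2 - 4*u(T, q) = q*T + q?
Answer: √131105/65 ≈ 5.5705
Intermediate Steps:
u(T, q) = ½ - q/4 - T*q/4 (u(T, q) = ½ - (q*T + q)/4 = ½ - (T*q + q)/4 = ½ - (q + T*q)/4 = ½ + (-q/4 - T*q/4) = ½ - q/4 - T*q/4)
K = 8/13 (K = 8*(1/13) = 8/13 ≈ 0.61539)
z(O, S) = 1 + S/O (z(O, S) = S/O + 1 = 1 + S/O)
√(z(20, K) + N(u(6, 0))) = √((20 + 8/13)/20 + 15/(½ - ¼*0 - ¼*6*0)) = √((1/20)*(268/13) + 15/(½ + 0 + 0)) = √(67/65 + 15/(½)) = √(67/65 + 15*2) = √(67/65 + 30) = √(2017/65) = √131105/65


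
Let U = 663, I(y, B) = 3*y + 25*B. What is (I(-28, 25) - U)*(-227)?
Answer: 27694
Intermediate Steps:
(I(-28, 25) - U)*(-227) = ((3*(-28) + 25*25) - 1*663)*(-227) = ((-84 + 625) - 663)*(-227) = (541 - 663)*(-227) = -122*(-227) = 27694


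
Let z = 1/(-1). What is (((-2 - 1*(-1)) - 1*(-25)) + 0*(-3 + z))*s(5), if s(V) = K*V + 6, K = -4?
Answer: -336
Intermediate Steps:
s(V) = 6 - 4*V (s(V) = -4*V + 6 = 6 - 4*V)
z = -1 (z = 1*(-1) = -1)
(((-2 - 1*(-1)) - 1*(-25)) + 0*(-3 + z))*s(5) = (((-2 - 1*(-1)) - 1*(-25)) + 0*(-3 - 1))*(6 - 4*5) = (((-2 + 1) + 25) + 0*(-4))*(6 - 20) = ((-1 + 25) + 0)*(-14) = (24 + 0)*(-14) = 24*(-14) = -336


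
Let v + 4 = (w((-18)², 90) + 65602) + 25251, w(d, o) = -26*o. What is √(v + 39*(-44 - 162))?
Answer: 5*√3219 ≈ 283.68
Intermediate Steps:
v = 88509 (v = -4 + ((-26*90 + 65602) + 25251) = -4 + ((-2340 + 65602) + 25251) = -4 + (63262 + 25251) = -4 + 88513 = 88509)
√(v + 39*(-44 - 162)) = √(88509 + 39*(-44 - 162)) = √(88509 + 39*(-206)) = √(88509 - 8034) = √80475 = 5*√3219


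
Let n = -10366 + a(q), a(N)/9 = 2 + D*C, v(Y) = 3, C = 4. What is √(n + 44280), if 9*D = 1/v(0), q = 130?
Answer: 10*√3054/3 ≈ 184.21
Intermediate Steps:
D = 1/27 (D = (⅑)/3 = (⅑)*(⅓) = 1/27 ≈ 0.037037)
a(N) = 58/3 (a(N) = 9*(2 + (1/27)*4) = 9*(2 + 4/27) = 9*(58/27) = 58/3)
n = -31040/3 (n = -10366 + 58/3 = -31040/3 ≈ -10347.)
√(n + 44280) = √(-31040/3 + 44280) = √(101800/3) = 10*√3054/3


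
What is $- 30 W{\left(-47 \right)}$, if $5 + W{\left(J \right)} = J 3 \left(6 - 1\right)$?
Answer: $21300$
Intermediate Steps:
$W{\left(J \right)} = -5 + 15 J$ ($W{\left(J \right)} = -5 + J 3 \left(6 - 1\right) = -5 + 3 J 5 = -5 + 15 J$)
$- 30 W{\left(-47 \right)} = - 30 \left(-5 + 15 \left(-47\right)\right) = - 30 \left(-5 - 705\right) = \left(-30\right) \left(-710\right) = 21300$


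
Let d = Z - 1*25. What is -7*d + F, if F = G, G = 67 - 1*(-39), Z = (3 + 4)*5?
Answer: 36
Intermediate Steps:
Z = 35 (Z = 7*5 = 35)
G = 106 (G = 67 + 39 = 106)
d = 10 (d = 35 - 1*25 = 35 - 25 = 10)
F = 106
-7*d + F = -7*10 + 106 = -70 + 106 = 36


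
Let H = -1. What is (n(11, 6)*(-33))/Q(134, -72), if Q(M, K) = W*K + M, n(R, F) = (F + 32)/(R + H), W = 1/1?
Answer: -627/310 ≈ -2.0226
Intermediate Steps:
W = 1
n(R, F) = (32 + F)/(-1 + R) (n(R, F) = (F + 32)/(R - 1) = (32 + F)/(-1 + R))
Q(M, K) = K + M (Q(M, K) = 1*K + M = K + M)
(n(11, 6)*(-33))/Q(134, -72) = (((32 + 6)/(-1 + 11))*(-33))/(-72 + 134) = ((38/10)*(-33))/62 = (((1/10)*38)*(-33))*(1/62) = ((19/5)*(-33))*(1/62) = -627/5*1/62 = -627/310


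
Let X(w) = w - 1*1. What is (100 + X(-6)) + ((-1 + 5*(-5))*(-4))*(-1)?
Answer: -11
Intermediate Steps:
X(w) = -1 + w (X(w) = w - 1 = -1 + w)
(100 + X(-6)) + ((-1 + 5*(-5))*(-4))*(-1) = (100 + (-1 - 6)) + ((-1 + 5*(-5))*(-4))*(-1) = (100 - 7) + ((-1 - 25)*(-4))*(-1) = 93 - 26*(-4)*(-1) = 93 + 104*(-1) = 93 - 104 = -11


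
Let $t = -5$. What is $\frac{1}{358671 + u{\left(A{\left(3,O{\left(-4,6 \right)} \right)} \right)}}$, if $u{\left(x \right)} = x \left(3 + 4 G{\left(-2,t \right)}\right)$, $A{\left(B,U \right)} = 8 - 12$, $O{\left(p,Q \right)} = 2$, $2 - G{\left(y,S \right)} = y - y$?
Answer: $\frac{1}{358627} \approx 2.7884 \cdot 10^{-6}$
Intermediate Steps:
$G{\left(y,S \right)} = 2$ ($G{\left(y,S \right)} = 2 - \left(y - y\right) = 2 - 0 = 2 + 0 = 2$)
$A{\left(B,U \right)} = -4$
$u{\left(x \right)} = 11 x$ ($u{\left(x \right)} = x \left(3 + 4 \cdot 2\right) = x \left(3 + 8\right) = x 11 = 11 x$)
$\frac{1}{358671 + u{\left(A{\left(3,O{\left(-4,6 \right)} \right)} \right)}} = \frac{1}{358671 + 11 \left(-4\right)} = \frac{1}{358671 - 44} = \frac{1}{358627}$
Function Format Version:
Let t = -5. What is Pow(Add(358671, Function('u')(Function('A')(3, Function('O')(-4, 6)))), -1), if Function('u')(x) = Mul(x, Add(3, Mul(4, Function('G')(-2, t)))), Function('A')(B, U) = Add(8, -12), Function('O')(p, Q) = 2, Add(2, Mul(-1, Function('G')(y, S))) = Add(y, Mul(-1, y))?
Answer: Rational(1, 358627) ≈ 2.7884e-6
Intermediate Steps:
Function('G')(y, S) = 2 (Function('G')(y, S) = Add(2, Mul(-1, Add(y, Mul(-1, y)))) = Add(2, Mul(-1, 0)) = Add(2, 0) = 2)
Function('A')(B, U) = -4
Function('u')(x) = Mul(11, x) (Function('u')(x) = Mul(x, Add(3, Mul(4, 2))) = Mul(x, Add(3, 8)) = Mul(x, 11) = Mul(11, x))
Pow(Add(358671, Function('u')(Function('A')(3, Function('O')(-4, 6)))), -1) = Pow(Add(358671, Mul(11, -4)), -1) = Pow(Add(358671, -44), -1) = Pow(358627, -1) = Rational(1, 358627)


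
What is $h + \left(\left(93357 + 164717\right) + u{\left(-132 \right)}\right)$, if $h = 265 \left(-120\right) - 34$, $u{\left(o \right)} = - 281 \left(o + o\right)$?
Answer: $300424$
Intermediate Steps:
$u{\left(o \right)} = - 562 o$ ($u{\left(o \right)} = - 281 \cdot 2 o = - 562 o$)
$h = -31834$ ($h = -31800 - 34 = -31834$)
$h + \left(\left(93357 + 164717\right) + u{\left(-132 \right)}\right) = -31834 + \left(\left(93357 + 164717\right) - -74184\right) = -31834 + \left(258074 + 74184\right) = -31834 + 332258 = 300424$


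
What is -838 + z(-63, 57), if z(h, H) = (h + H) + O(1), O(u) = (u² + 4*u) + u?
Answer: -838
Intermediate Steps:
O(u) = u² + 5*u
z(h, H) = 6 + H + h (z(h, H) = (h + H) + 1*(5 + 1) = (H + h) + 1*6 = (H + h) + 6 = 6 + H + h)
-838 + z(-63, 57) = -838 + (6 + 57 - 63) = -838 + 0 = -838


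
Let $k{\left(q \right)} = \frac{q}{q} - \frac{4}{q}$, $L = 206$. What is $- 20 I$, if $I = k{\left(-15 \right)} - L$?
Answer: $\frac{12284}{3} \approx 4094.7$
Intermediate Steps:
$k{\left(q \right)} = 1 - \frac{4}{q}$
$I = - \frac{3071}{15}$ ($I = \frac{-4 - 15}{-15} - 206 = \left(- \frac{1}{15}\right) \left(-19\right) - 206 = \frac{19}{15} - 206 = - \frac{3071}{15} \approx -204.73$)
$- 20 I = \left(-20\right) \left(- \frac{3071}{15}\right) = \frac{12284}{3}$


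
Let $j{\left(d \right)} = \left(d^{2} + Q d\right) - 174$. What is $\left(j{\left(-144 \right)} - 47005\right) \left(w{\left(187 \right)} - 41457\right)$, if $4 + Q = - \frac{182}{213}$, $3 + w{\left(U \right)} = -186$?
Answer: $\frac{76121433366}{71} \approx 1.0721 \cdot 10^{9}$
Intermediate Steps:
$w{\left(U \right)} = -189$ ($w{\left(U \right)} = -3 - 186 = -189$)
$Q = - \frac{1034}{213}$ ($Q = -4 - \frac{182}{213} = - \frac{1034}{213} \approx -4.8545$)
$j{\left(d \right)} = -174 + d^{2} - \frac{1034 d}{213}$ ($j{\left(d \right)} = \left(d^{2} - \frac{1034 d}{213}\right) - 174 = -174 + d^{2} - \frac{1034 d}{213}$)
$\left(j{\left(-144 \right)} - 47005\right) \left(w{\left(187 \right)} - 41457\right) = \left(\left(-174 + \left(-144\right)^{2} - - \frac{49632}{71}\right) - 47005\right) \left(-189 - 41457\right) = \left(\left(-174 + 20736 + \frac{49632}{71}\right) - 47005\right) \left(-41646\right) = \left(\frac{1509534}{71} - 47005\right) \left(-41646\right) = \left(- \frac{1827821}{71}\right) \left(-41646\right) = \frac{76121433366}{71}$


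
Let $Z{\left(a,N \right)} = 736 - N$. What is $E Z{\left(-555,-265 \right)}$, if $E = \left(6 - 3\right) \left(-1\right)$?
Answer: $-3003$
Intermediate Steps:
$E = -3$ ($E = 3 \left(-1\right) = -3$)
$E Z{\left(-555,-265 \right)} = - 3 \left(736 - -265\right) = - 3 \left(736 + 265\right) = \left(-3\right) 1001 = -3003$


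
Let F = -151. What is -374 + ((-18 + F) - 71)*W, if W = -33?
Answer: 7546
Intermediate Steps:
-374 + ((-18 + F) - 71)*W = -374 + ((-18 - 151) - 71)*(-33) = -374 + (-169 - 71)*(-33) = -374 - 240*(-33) = -374 + 7920 = 7546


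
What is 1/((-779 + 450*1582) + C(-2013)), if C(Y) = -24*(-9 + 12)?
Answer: 1/711049 ≈ 1.4064e-6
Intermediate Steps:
C(Y) = -72 (C(Y) = -24*3 = -72)
1/((-779 + 450*1582) + C(-2013)) = 1/((-779 + 450*1582) - 72) = 1/((-779 + 711900) - 72) = 1/(711121 - 72) = 1/711049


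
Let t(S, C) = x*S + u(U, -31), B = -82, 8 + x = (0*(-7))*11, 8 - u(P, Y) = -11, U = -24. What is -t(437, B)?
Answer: 3477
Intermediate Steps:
u(P, Y) = 19 (u(P, Y) = 8 - 1*(-11) = 8 + 11 = 19)
x = -8 (x = -8 + (0*(-7))*11 = -8 + 0*11 = -8 + 0 = -8)
t(S, C) = 19 - 8*S (t(S, C) = -8*S + 19 = 19 - 8*S)
-t(437, B) = -(19 - 8*437) = -(19 - 3496) = -1*(-3477) = 3477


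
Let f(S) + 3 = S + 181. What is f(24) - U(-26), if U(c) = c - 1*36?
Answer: 264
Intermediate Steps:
U(c) = -36 + c (U(c) = c - 36 = -36 + c)
f(S) = 178 + S (f(S) = -3 + (S + 181) = -3 + (181 + S) = 178 + S)
f(24) - U(-26) = (178 + 24) - (-36 - 26) = 202 - 1*(-62) = 202 + 62 = 264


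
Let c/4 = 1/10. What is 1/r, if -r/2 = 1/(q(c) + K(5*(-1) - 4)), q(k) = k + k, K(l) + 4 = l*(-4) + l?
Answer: -119/10 ≈ -11.900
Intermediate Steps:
K(l) = -4 - 3*l (K(l) = -4 + (l*(-4) + l) = -4 + (-4*l + l) = -4 - 3*l)
c = 2/5 (c = 4/10 = 4*(1/10) = 2/5 ≈ 0.40000)
q(k) = 2*k
r = -10/119 (r = -2/(2*(2/5) + (-4 - 3*(5*(-1) - 4))) = -2/(4/5 + (-4 - 3*(-5 - 4))) = -2/(4/5 + (-4 - 3*(-9))) = -2/(4/5 + (-4 + 27)) = -2/(4/5 + 23) = -2/119/5 = -2*5/119 = -10/119 ≈ -0.084034)
1/r = 1/(-10/119) = -119/10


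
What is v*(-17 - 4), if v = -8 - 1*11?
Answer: 399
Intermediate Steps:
v = -19 (v = -8 - 11 = -19)
v*(-17 - 4) = -19*(-17 - 4) = -19*(-21) = 399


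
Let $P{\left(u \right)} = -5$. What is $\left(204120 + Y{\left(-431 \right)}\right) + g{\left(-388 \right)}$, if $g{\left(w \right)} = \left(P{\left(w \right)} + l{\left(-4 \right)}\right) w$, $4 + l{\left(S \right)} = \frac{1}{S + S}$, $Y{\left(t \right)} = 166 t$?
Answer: $\frac{272229}{2} \approx 1.3611 \cdot 10^{5}$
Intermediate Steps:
$l{\left(S \right)} = -4 + \frac{1}{2 S}$ ($l{\left(S \right)} = -4 + \frac{1}{S + S} = -4 + \frac{1}{2 S}$)
$g{\left(w \right)} = - \frac{73 w}{8}$ ($g{\left(w \right)} = \left(-5 - \left(4 - \frac{1}{2 \left(-4\right)}\right)\right) w = \left(-5 + \left(-4 + \frac{1}{2} \left(- \frac{1}{4}\right)\right)\right) w = \left(-5 - \frac{33}{8}\right) w = - \frac{73 w}{8}$)
$\left(204120 + Y{\left(-431 \right)}\right) + g{\left(-388 \right)} = \left(204120 + 166 \left(-431\right)\right) - - \frac{7081}{2} = \left(204120 - 71546\right) + \frac{7081}{2} = 132574 + \frac{7081}{2} = \frac{272229}{2}$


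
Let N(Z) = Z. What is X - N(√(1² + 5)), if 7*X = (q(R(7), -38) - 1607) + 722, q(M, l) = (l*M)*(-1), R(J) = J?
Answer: -619/7 - √6 ≈ -90.878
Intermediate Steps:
q(M, l) = -M*l (q(M, l) = (M*l)*(-1) = -M*l)
X = -619/7 (X = ((-1*7*(-38) - 1607) + 722)/7 = ((266 - 1607) + 722)/7 = (-1341 + 722)/7 = (⅐)*(-619) = -619/7 ≈ -88.429)
X - N(√(1² + 5)) = -619/7 - √(1² + 5) = -619/7 - √(1 + 5) = -619/7 - √6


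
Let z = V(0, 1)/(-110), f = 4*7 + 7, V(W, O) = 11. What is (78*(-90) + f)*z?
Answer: 1397/2 ≈ 698.50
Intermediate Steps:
f = 35 (f = 28 + 7 = 35)
z = -⅒ (z = 11/(-110) = 11*(-1/110) = -⅒ ≈ -0.10000)
(78*(-90) + f)*z = (78*(-90) + 35)*(-⅒) = (-7020 + 35)*(-⅒) = -6985*(-⅒) = 1397/2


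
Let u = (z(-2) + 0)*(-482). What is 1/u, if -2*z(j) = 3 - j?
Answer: 1/1205 ≈ 0.00082988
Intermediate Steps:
z(j) = -3/2 + j/2 (z(j) = -(3 - j)/2 = -3/2 + j/2)
u = 1205 (u = ((-3/2 + (½)*(-2)) + 0)*(-482) = ((-3/2 - 1) + 0)*(-482) = (-5/2 + 0)*(-482) = -5/2*(-482) = 1205)
1/u = 1/1205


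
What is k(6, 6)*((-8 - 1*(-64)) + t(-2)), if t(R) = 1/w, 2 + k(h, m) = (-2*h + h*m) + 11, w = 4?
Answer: 7425/4 ≈ 1856.3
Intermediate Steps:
k(h, m) = 9 - 2*h + h*m (k(h, m) = -2 + ((-2*h + h*m) + 11) = -2 + (11 - 2*h + h*m) = 9 - 2*h + h*m)
t(R) = ¼ (t(R) = 1/4 = ¼)
k(6, 6)*((-8 - 1*(-64)) + t(-2)) = (9 - 2*6 + 6*6)*((-8 - 1*(-64)) + ¼) = (9 - 12 + 36)*((-8 + 64) + ¼) = 33*(56 + ¼) = 33*(225/4) = 7425/4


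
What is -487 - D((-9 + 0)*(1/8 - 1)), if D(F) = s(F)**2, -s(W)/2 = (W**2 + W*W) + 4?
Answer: -16910081/256 ≈ -66055.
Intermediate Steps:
s(W) = -8 - 4*W**2 (s(W) = -2*((W**2 + W*W) + 4) = -2*((W**2 + W**2) + 4) = -2*(2*W**2 + 4) = -2*(4 + 2*W**2) = -8 - 4*W**2)
D(F) = (-8 - 4*F**2)**2
-487 - D((-9 + 0)*(1/8 - 1)) = -487 - 16*(2 + ((-9 + 0)*(1/8 - 1))**2)**2 = -487 - 16*(2 + (-9*(1/8 - 1))**2)**2 = -487 - 16*(2 + (-9*(-7/8))**2)**2 = -487 - 16*(2 + (63/8)**2)**2 = -487 - 16*(2 + 3969/64)**2 = -487 - 16*(4097/64)**2 = -487 - 16*16785409/4096 = -487 - 1*16785409/256 = -487 - 16785409/256 = -16910081/256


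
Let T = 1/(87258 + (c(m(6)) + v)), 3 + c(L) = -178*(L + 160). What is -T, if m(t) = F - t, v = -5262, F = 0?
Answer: -1/54581 ≈ -1.8321e-5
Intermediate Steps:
m(t) = -t (m(t) = 0 - t = -t)
c(L) = -28483 - 178*L (c(L) = -3 - 178*(L + 160) = -3 - 178*(160 + L) = -3 + (-28480 - 178*L) = -28483 - 178*L)
T = 1/54581 (T = 1/(87258 + ((-28483 - (-178)*6) - 5262)) = 1/(87258 + ((-28483 - 178*(-6)) - 5262)) = 1/(87258 + ((-28483 + 1068) - 5262)) = 1/(87258 + (-27415 - 5262)) = 1/(87258 - 32677) = 1/54581 ≈ 1.8321e-5)
-T = -1*1/54581 = -1/54581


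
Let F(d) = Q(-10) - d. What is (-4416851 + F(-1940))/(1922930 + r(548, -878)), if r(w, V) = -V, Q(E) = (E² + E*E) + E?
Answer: -4414721/1923808 ≈ -2.2948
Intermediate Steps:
Q(E) = E + 2*E² (Q(E) = (E² + E²) + E = 2*E² + E = E + 2*E²)
F(d) = 190 - d (F(d) = -10*(1 + 2*(-10)) - d = -10*(1 - 20) - d = -10*(-19) - d = 190 - d)
(-4416851 + F(-1940))/(1922930 + r(548, -878)) = (-4416851 + (190 - 1*(-1940)))/(1922930 - 1*(-878)) = (-4416851 + (190 + 1940))/(1922930 + 878) = (-4416851 + 2130)/1923808 = -4414721*1/1923808 = -4414721/1923808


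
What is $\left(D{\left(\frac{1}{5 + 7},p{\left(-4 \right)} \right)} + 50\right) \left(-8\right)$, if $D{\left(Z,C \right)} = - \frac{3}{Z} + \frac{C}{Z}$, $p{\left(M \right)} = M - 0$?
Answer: $272$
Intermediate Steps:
$p{\left(M \right)} = M$ ($p{\left(M \right)} = M + 0 = M$)
$\left(D{\left(\frac{1}{5 + 7},p{\left(-4 \right)} \right)} + 50\right) \left(-8\right) = \left(\frac{-3 - 4}{\frac{1}{5 + 7}} + 50\right) \left(-8\right) = \left(\frac{1}{\frac{1}{12}} \left(-7\right) + 50\right) \left(-8\right) = \left(12 \left(-7\right) + 50\right) \left(-8\right) = \left(-84 + 50\right) \left(-8\right) = \left(-34\right) \left(-8\right) = 272$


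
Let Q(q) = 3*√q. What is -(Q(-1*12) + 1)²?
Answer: 107 - 12*I*√3 ≈ 107.0 - 20.785*I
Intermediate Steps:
-(Q(-1*12) + 1)² = -(3*√(-1*12) + 1)² = -(3*√(-12) + 1)² = -(3*(2*I*√3) + 1)² = -(6*I*√3 + 1)² = -(1 + 6*I*√3)²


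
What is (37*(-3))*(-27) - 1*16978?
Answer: -13981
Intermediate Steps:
(37*(-3))*(-27) - 1*16978 = -111*(-27) - 16978 = 2997 - 16978 = -13981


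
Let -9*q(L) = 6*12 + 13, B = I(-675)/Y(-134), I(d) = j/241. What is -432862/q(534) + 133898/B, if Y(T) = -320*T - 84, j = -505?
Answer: -23476640744818/8585 ≈ -2.7346e+9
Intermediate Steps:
I(d) = -505/241
Y(T) = -84 - 320*T
B = -505/10313836 (B = -505/(241*(-84 - 320*(-134))) = -505/(241*(-84 + 42880)) = -505/241/42796 = -505/241*1/42796 = -505/10313836 ≈ -4.8963e-5)
q(L) = -85/9 (q(L) = -(6*12 + 13)/9 = -(72 + 13)/9 = -1/9*85 = -85/9)
-432862/q(534) + 133898/B = -432862/(-85/9) + 133898/(-505/10313836) = -432862*(-9/85) + 133898*(-10313836/505) = 3895758/85 - 1381002012728/505 = -23476640744818/8585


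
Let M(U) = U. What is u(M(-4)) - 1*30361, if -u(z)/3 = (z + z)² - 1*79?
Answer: -30316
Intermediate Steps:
u(z) = 237 - 12*z² (u(z) = -3*((z + z)² - 1*79) = -3*((2*z)² - 79) = -3*(4*z² - 79) = -3*(-79 + 4*z²) = 237 - 12*z²)
u(M(-4)) - 1*30361 = (237 - 12*(-4)²) - 1*30361 = (237 - 12*16) - 30361 = (237 - 192) - 30361 = 45 - 30361 = -30316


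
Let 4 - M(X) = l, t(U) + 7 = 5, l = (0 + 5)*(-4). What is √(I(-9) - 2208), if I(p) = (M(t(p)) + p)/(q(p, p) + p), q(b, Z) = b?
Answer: I*√79518/6 ≈ 46.998*I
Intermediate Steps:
l = -20 (l = 5*(-4) = -20)
t(U) = -2 (t(U) = -7 + 5 = -2)
M(X) = 24 (M(X) = 4 - 1*(-20) = 4 + 20 = 24)
I(p) = (24 + p)/(2*p) (I(p) = (24 + p)/(p + p) = (24 + p)/((2*p)) = (24 + p)*(1/(2*p)) = (24 + p)/(2*p))
√(I(-9) - 2208) = √((½)*(24 - 9)/(-9) - 2208) = √((½)*(-⅑)*15 - 2208) = √(-⅚ - 2208) = √(-13253/6) = I*√79518/6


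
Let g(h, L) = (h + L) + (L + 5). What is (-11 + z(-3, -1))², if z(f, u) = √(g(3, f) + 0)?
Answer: (11 - √2)² ≈ 91.887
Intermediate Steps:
g(h, L) = 5 + h + 2*L (g(h, L) = (L + h) + (5 + L) = 5 + h + 2*L)
z(f, u) = √(8 + 2*f) (z(f, u) = √((5 + 3 + 2*f) + 0) = √((8 + 2*f) + 0) = √(8 + 2*f))
(-11 + z(-3, -1))² = (-11 + √(8 + 2*(-3)))² = (-11 + √(8 - 6))² = (-11 + √2)²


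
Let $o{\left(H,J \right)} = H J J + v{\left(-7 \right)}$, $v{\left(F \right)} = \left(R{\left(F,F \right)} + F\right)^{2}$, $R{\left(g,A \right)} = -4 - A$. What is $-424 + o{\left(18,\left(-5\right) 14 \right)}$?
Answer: $87792$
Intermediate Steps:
$v{\left(F \right)} = 16$ ($v{\left(F \right)} = \left(\left(-4 - F\right) + F\right)^{2} = \left(-4\right)^{2} = 16$)
$o{\left(H,J \right)} = 16 + H J^{2}$ ($o{\left(H,J \right)} = H J J + 16 = H J^{2} + 16 = 16 + H J^{2}$)
$-424 + o{\left(18,\left(-5\right) 14 \right)} = -424 + \left(16 + 18 \left(\left(-5\right) 14\right)^{2}\right) = -424 + \left(16 + 18 \left(-70\right)^{2}\right) = -424 + \left(16 + 18 \cdot 4900\right) = -424 + \left(16 + 88200\right) = -424 + 88216 = 87792$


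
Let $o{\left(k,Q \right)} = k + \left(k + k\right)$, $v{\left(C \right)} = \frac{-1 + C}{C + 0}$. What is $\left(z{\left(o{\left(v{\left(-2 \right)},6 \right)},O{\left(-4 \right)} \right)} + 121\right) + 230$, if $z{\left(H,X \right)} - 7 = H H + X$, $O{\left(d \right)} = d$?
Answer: $\frac{1497}{4} \approx 374.25$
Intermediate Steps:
$v{\left(C \right)} = \frac{-1 + C}{C}$
$o{\left(k,Q \right)} = 3 k$ ($o{\left(k,Q \right)} = k + 2 k = 3 k$)
$z{\left(H,X \right)} = 7 + X + H^{2}$ ($z{\left(H,X \right)} = 7 + \left(H H + X\right) = 7 + \left(H^{2} + X\right) = 7 + \left(X + H^{2}\right) = 7 + X + H^{2}$)
$\left(z{\left(o{\left(v{\left(-2 \right)},6 \right)},O{\left(-4 \right)} \right)} + 121\right) + 230 = \left(\left(7 - 4 + \left(3 \frac{-1 - 2}{-2}\right)^{2}\right) + 121\right) + 230 = \left(\left(7 - 4 + \left(3 \left(\left(- \frac{1}{2}\right) \left(-3\right)\right)\right)^{2}\right) + 121\right) + 230 = \left(\left(7 - 4 + \left(3 \cdot \frac{3}{2}\right)^{2}\right) + 121\right) + 230 = \left(\left(7 - 4 + \left(\frac{9}{2}\right)^{2}\right) + 121\right) + 230 = \left(\left(7 - 4 + \frac{81}{4}\right) + 121\right) + 230 = \left(\frac{93}{4} + 121\right) + 230 = \frac{577}{4} + 230 = \frac{1497}{4}$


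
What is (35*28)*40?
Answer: 39200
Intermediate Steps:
(35*28)*40 = 980*40 = 39200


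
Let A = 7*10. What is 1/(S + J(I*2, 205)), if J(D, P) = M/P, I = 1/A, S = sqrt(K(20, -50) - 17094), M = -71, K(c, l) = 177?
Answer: -14555/710941966 - 42025*I*sqrt(16917)/710941966 ≈ -2.0473e-5 - 0.0076884*I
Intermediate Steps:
A = 70
S = I*sqrt(16917) (S = sqrt(177 - 17094) = sqrt(-16917) = I*sqrt(16917) ≈ 130.07*I)
I = 1/70 ≈ 0.014286
J(D, P) = -71/P
1/(S + J(I*2, 205)) = 1/(I*sqrt(16917) - 71/205) = 1/(-71/205 + I*sqrt(16917))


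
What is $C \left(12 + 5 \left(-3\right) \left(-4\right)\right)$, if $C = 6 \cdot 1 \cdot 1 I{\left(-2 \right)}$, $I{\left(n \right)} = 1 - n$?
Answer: $1296$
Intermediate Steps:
$C = 18$ ($C = 6 \cdot 1 \cdot 1 \left(1 - -2\right) = 6 \cdot 1 \left(1 + 2\right) = 6 \cdot 3 = 18$)
$C \left(12 + 5 \left(-3\right) \left(-4\right)\right) = 18 \left(12 + 5 \left(-3\right) \left(-4\right)\right) = 18 \left(12 - -60\right) = 18 \left(12 + 60\right) = 18 \cdot 72 = 1296$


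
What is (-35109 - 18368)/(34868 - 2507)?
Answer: -53477/32361 ≈ -1.6525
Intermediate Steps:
(-35109 - 18368)/(34868 - 2507) = -53477/32361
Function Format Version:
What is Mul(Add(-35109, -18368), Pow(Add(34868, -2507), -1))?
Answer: Rational(-53477, 32361) ≈ -1.6525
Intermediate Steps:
Mul(Add(-35109, -18368), Pow(Add(34868, -2507), -1)) = Mul(-53477, Pow(32361, -1)) = Mul(-53477, Rational(1, 32361)) = Rational(-53477, 32361)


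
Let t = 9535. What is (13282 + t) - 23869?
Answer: -1052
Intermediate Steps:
(13282 + t) - 23869 = (13282 + 9535) - 23869 = 22817 - 23869 = -1052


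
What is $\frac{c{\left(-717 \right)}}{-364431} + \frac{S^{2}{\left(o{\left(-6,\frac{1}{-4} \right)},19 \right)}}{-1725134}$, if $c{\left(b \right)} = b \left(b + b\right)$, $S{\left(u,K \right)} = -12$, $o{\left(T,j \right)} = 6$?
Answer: $- \frac{295632883986}{104782051459} \approx -2.8214$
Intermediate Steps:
$c{\left(b \right)} = 2 b^{2}$ ($c{\left(b \right)} = b 2 b = 2 b^{2}$)
$\frac{c{\left(-717 \right)}}{-364431} + \frac{S^{2}{\left(o{\left(-6,\frac{1}{-4} \right)},19 \right)}}{-1725134} = \frac{2 \left(-717\right)^{2}}{-364431} + \frac{\left(-12\right)^{2}}{-1725134} = 2 \cdot 514089 \left(- \frac{1}{364431}\right) + 144 \left(- \frac{1}{1725134}\right) = 1028178 \left(- \frac{1}{364431}\right) - \frac{72}{862567} = - \frac{342726}{121477} - \frac{72}{862567} = - \frac{295632883986}{104782051459}$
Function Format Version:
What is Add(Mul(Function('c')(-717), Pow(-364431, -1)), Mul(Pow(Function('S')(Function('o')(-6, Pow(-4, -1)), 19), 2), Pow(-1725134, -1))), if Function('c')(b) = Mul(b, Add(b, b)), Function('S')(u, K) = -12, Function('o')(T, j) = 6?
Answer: Rational(-295632883986, 104782051459) ≈ -2.8214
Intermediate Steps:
Function('c')(b) = Mul(2, Pow(b, 2)) (Function('c')(b) = Mul(b, Mul(2, b)) = Mul(2, Pow(b, 2)))
Add(Mul(Function('c')(-717), Pow(-364431, -1)), Mul(Pow(Function('S')(Function('o')(-6, Pow(-4, -1)), 19), 2), Pow(-1725134, -1))) = Add(Mul(Mul(2, Pow(-717, 2)), Pow(-364431, -1)), Mul(Pow(-12, 2), Pow(-1725134, -1))) = Add(Mul(Mul(2, 514089), Rational(-1, 364431)), Mul(144, Rational(-1, 1725134))) = Add(Mul(1028178, Rational(-1, 364431)), Rational(-72, 862567)) = Add(Rational(-342726, 121477), Rational(-72, 862567)) = Rational(-295632883986, 104782051459)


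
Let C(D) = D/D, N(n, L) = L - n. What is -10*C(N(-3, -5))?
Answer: -10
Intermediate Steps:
C(D) = 1
-10*C(N(-3, -5)) = -10*1 = -10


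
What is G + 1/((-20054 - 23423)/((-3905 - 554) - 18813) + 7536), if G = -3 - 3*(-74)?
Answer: 38417281183/175421269 ≈ 219.00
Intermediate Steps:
G = 219 (G = -3 + 222 = 219)
G + 1/((-20054 - 23423)/((-3905 - 554) - 18813) + 7536) = 219 + 1/((-20054 - 23423)/((-3905 - 554) - 18813) + 7536) = 219 + 1/(-43477/(-4459 - 18813) + 7536) = 219 + 1/(-43477/(-23272) + 7536) = 219 + 1/(-43477*(-1/23272) + 7536) = 219 + 1/(43477/23272 + 7536) = 219 + 1/(175421269/23272) = 219 + 23272/175421269 = 38417281183/175421269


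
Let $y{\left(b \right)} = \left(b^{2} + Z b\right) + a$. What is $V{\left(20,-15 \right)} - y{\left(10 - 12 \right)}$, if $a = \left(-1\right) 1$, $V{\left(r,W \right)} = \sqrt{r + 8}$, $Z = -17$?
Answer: $-37 + 2 \sqrt{7} \approx -31.708$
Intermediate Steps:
$V{\left(r,W \right)} = \sqrt{8 + r}$
$a = -1$
$y{\left(b \right)} = -1 + b^{2} - 17 b$ ($y{\left(b \right)} = \left(b^{2} - 17 b\right) - 1 = -1 + b^{2} - 17 b$)
$V{\left(20,-15 \right)} - y{\left(10 - 12 \right)} = \sqrt{8 + 20} - \left(-1 + \left(10 - 12\right)^{2} - 17 \left(10 - 12\right)\right) = \sqrt{28} - \left(-1 + \left(10 - 12\right)^{2} - 17 \left(10 - 12\right)\right) = 2 \sqrt{7} - \left(-1 + \left(-2\right)^{2} - -34\right) = 2 \sqrt{7} - \left(-1 + 4 + 34\right) = 2 \sqrt{7} - 37 = -37 + 2 \sqrt{7}$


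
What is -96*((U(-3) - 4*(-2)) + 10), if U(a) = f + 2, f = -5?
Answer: -1440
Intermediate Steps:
U(a) = -3 (U(a) = -5 + 2 = -3)
-96*((U(-3) - 4*(-2)) + 10) = -96*((-3 - 4*(-2)) + 10) = -96*((-3 - 1*(-8)) + 10) = -96*((-3 + 8) + 10) = -96*(5 + 10) = -96*15 = -1440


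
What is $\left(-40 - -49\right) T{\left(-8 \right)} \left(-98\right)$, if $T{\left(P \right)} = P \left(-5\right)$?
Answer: $-35280$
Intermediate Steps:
$T{\left(P \right)} = - 5 P$
$\left(-40 - -49\right) T{\left(-8 \right)} \left(-98\right) = \left(-40 - -49\right) \left(\left(-5\right) \left(-8\right)\right) \left(-98\right) = \left(-40 + 49\right) 40 \left(-98\right) = 9 \cdot 40 \left(-98\right) = 360 \left(-98\right) = -35280$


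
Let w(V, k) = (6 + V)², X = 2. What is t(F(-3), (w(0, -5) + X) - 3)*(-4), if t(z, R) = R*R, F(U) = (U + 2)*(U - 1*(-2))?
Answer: -4900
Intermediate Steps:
F(U) = (2 + U)² (F(U) = (2 + U)*(U + 2) = (2 + U)*(2 + U) = (2 + U)²)
t(z, R) = R²
t(F(-3), (w(0, -5) + X) - 3)*(-4) = (((6 + 0)² + 2) - 3)²*(-4) = ((6² + 2) - 3)²*(-4) = ((36 + 2) - 3)²*(-4) = (38 - 3)²*(-4) = 35²*(-4) = 1225*(-4) = -4900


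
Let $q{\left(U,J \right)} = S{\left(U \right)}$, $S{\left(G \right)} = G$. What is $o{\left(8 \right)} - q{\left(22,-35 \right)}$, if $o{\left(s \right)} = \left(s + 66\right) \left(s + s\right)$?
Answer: $1162$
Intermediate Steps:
$q{\left(U,J \right)} = U$
$o{\left(s \right)} = 2 s \left(66 + s\right)$ ($o{\left(s \right)} = \left(66 + s\right) 2 s = 2 s \left(66 + s\right)$)
$o{\left(8 \right)} - q{\left(22,-35 \right)} = 2 \cdot 8 \left(66 + 8\right) - 22 = 2 \cdot 8 \cdot 74 - 22 = 1184 - 22 = 1162$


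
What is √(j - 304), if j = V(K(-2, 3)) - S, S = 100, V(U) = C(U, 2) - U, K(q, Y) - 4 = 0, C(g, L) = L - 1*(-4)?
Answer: I*√402 ≈ 20.05*I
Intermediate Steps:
C(g, L) = 4 + L (C(g, L) = L + 4 = 4 + L)
K(q, Y) = 4 (K(q, Y) = 4 + 0 = 4)
V(U) = 6 - U (V(U) = (4 + 2) - U = 6 - U)
j = -98 (j = (6 - 1*4) - 1*100 = (6 - 4) - 100 = 2 - 100 = -98)
√(j - 304) = √(-98 - 304) = √(-402) = I*√402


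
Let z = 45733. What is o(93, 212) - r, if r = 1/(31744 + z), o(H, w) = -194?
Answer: -15030539/77477 ≈ -194.00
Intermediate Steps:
r = 1/77477 (r = 1/(31744 + 45733) = 1/77477 ≈ 1.2907e-5)
o(93, 212) - r = -194 - 1*1/77477 = -194 - 1/77477 = -15030539/77477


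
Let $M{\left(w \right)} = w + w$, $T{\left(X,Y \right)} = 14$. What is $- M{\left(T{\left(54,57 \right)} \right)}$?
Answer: $-28$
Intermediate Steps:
$M{\left(w \right)} = 2 w$
$- M{\left(T{\left(54,57 \right)} \right)} = - 2 \cdot 14 = \left(-1\right) 28 = -28$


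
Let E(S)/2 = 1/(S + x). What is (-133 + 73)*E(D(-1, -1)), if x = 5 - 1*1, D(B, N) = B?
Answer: -40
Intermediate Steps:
x = 4 (x = 5 - 1 = 4)
E(S) = 2/(4 + S) (E(S) = 2/(S + 4) = 2/(4 + S))
(-133 + 73)*E(D(-1, -1)) = (-133 + 73)*(2/(4 - 1)) = -120/3 = -60*2/3 = -40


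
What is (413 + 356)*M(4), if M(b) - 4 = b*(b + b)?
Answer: 27684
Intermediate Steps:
M(b) = 4 + 2*b² (M(b) = 4 + b*(b + b) = 4 + b*(2*b) = 4 + 2*b²)
(413 + 356)*M(4) = (413 + 356)*(4 + 2*4²) = 769*(4 + 2*16) = 769*(4 + 32) = 769*36 = 27684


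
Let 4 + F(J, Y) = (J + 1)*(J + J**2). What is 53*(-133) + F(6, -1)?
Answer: -6759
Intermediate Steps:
F(J, Y) = -4 + (1 + J)*(J + J**2) (F(J, Y) = -4 + (J + 1)*(J + J**2) = -4 + (1 + J)*(J + J**2))
53*(-133) + F(6, -1) = 53*(-133) + (-4 + 6 + 6**3 + 2*6**2) = -7049 + (-4 + 6 + 216 + 2*36) = -7049 + (-4 + 6 + 216 + 72) = -7049 + 290 = -6759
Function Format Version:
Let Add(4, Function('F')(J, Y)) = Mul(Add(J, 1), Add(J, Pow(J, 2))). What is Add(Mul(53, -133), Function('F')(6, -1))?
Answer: -6759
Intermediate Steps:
Function('F')(J, Y) = Add(-4, Mul(Add(1, J), Add(J, Pow(J, 2)))) (Function('F')(J, Y) = Add(-4, Mul(Add(J, 1), Add(J, Pow(J, 2)))) = Add(-4, Mul(Add(1, J), Add(J, Pow(J, 2)))))
Add(Mul(53, -133), Function('F')(6, -1)) = Add(Mul(53, -133), Add(-4, 6, Pow(6, 3), Mul(2, Pow(6, 2)))) = Add(-7049, Add(-4, 6, 216, Mul(2, 36))) = Add(-7049, Add(-4, 6, 216, 72)) = Add(-7049, 290) = -6759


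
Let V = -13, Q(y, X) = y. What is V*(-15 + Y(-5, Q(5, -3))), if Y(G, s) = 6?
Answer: 117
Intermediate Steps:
V*(-15 + Y(-5, Q(5, -3))) = -13*(-15 + 6) = -13*(-9) = 117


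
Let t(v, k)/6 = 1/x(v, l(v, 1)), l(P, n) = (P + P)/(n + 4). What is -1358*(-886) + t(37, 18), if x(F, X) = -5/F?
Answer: 6015718/5 ≈ 1.2031e+6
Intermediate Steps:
l(P, n) = 2*P/(4 + n) (l(P, n) = (2*P)/(4 + n) = 2*P/(4 + n))
t(v, k) = -6*v/5 (t(v, k) = 6/((-5/v)) = 6*(-v/5) = -6*v/5)
-1358*(-886) + t(37, 18) = -1358*(-886) - 6/5*37 = 1203188 - 222/5 = 6015718/5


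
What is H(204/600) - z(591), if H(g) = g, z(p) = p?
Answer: -29533/50 ≈ -590.66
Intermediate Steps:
H(204/600) - z(591) = 204/600 - 1*591 = 204*(1/600) - 591 = 17/50 - 591 = -29533/50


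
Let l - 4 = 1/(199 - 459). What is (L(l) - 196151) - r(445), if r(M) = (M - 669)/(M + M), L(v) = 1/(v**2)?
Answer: -94228209045243/480386845 ≈ -1.9615e+5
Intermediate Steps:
l = 1039/260 (l = 4 + 1/(199 - 459) = 4 + 1/(-260) = 4 - 1/260 = 1039/260 ≈ 3.9962)
L(v) = v**(-2)
r(M) = (-669 + M)/(2*M) (r(M) = (-669 + M)/((2*M)) = (-669 + M)*(1/(2*M)) = (-669 + M)/(2*M))
(L(l) - 196151) - r(445) = ((1039/260)**(-2) - 196151) - (-669 + 445)/(2*445) = (67600/1079521 - 196151) - (-224)/(2*445) = -211749056071/1079521 - 1*(-112/445) = -211749056071/1079521 + 112/445 = -94228209045243/480386845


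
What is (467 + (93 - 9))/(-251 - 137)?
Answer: -551/388 ≈ -1.4201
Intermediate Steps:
(467 + (93 - 9))/(-251 - 137) = (467 + 84)/(-388) = 551*(-1/388) = -551/388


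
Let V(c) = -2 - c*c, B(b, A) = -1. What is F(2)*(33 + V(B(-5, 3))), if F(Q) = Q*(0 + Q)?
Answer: 120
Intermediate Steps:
V(c) = -2 - c²
F(Q) = Q² (F(Q) = Q*Q = Q²)
F(2)*(33 + V(B(-5, 3))) = 2²*(33 + (-2 - 1*(-1)²)) = 4*(33 + (-2 - 1*1)) = 4*(33 + (-2 - 1)) = 4*(33 - 3) = 4*30 = 120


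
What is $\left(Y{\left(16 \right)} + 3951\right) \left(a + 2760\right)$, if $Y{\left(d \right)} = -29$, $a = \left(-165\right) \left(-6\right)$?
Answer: $14707500$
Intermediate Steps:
$a = 990$
$\left(Y{\left(16 \right)} + 3951\right) \left(a + 2760\right) = \left(-29 + 3951\right) \left(990 + 2760\right) = 3922 \cdot 3750 = 14707500$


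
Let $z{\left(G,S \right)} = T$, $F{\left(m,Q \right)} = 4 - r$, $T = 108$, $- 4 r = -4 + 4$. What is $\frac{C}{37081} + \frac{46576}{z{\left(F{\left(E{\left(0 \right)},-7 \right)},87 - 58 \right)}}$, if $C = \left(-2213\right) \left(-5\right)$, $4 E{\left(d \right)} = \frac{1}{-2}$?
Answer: $\frac{432069919}{1001187} \approx 431.56$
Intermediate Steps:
$r = 0$ ($r = - \frac{-4 + 4}{4} = \left(- \frac{1}{4}\right) 0 = 0$)
$E{\left(d \right)} = - \frac{1}{8}$ ($E{\left(d \right)} = \frac{1}{4 \left(-2\right)} = \frac{1}{4} \left(- \frac{1}{2}\right) = - \frac{1}{8}$)
$F{\left(m,Q \right)} = 4$ ($F{\left(m,Q \right)} = 4 - 0 = 4 + 0 = 4$)
$z{\left(G,S \right)} = 108$
$C = 11065$
$\frac{C}{37081} + \frac{46576}{z{\left(F{\left(E{\left(0 \right)},-7 \right)},87 - 58 \right)}} = \frac{11065}{37081} + \frac{46576}{108} = 11065 \cdot \frac{1}{37081} + 46576 \cdot \frac{1}{108} = \frac{11065}{37081} + \frac{11644}{27} = \frac{432069919}{1001187}$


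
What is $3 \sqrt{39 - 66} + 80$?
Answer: $80 + 9 i \sqrt{3} \approx 80.0 + 15.588 i$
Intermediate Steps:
$3 \sqrt{39 - 66} + 80 = 3 \sqrt{-27} + 80 = 3 \cdot 3 i \sqrt{3} + 80 = 9 i \sqrt{3} + 80 = 80 + 9 i \sqrt{3}$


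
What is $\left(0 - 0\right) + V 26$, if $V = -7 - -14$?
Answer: $182$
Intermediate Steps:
$V = 7$ ($V = -7 + 14 = 7$)
$\left(0 - 0\right) + V 26 = \left(0 - 0\right) + 7 \cdot 26 = \left(0 + 0\right) + 182 = 0 + 182 = 182$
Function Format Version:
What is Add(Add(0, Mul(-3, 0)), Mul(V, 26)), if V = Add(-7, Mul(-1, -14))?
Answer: 182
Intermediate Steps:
V = 7 (V = Add(-7, 14) = 7)
Add(Add(0, Mul(-3, 0)), Mul(V, 26)) = Add(Add(0, Mul(-3, 0)), Mul(7, 26)) = Add(Add(0, 0), 182) = Add(0, 182) = 182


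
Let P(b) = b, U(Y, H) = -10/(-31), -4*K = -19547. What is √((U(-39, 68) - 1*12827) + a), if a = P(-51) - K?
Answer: I*√68286459/62 ≈ 133.28*I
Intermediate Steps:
K = 19547/4 (K = -¼*(-19547) = 19547/4 ≈ 4886.8)
U(Y, H) = 10/31 (U(Y, H) = -10*(-1/31) = 10/31)
a = -19751/4 (a = -51 - 1*19547/4 = -51 - 19547/4 = -19751/4 ≈ -4937.8)
√((U(-39, 68) - 1*12827) + a) = √((10/31 - 1*12827) - 19751/4) = √((10/31 - 12827) - 19751/4) = √(-397627/31 - 19751/4) = √(-2202789/124) = I*√68286459/62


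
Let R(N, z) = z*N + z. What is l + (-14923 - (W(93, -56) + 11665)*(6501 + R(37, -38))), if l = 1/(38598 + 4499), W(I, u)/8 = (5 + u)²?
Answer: -7077858407747/43097 ≈ -1.6423e+8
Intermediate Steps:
W(I, u) = 8*(5 + u)²
l = 1/43097 ≈ 2.3203e-5
R(N, z) = z + N*z (R(N, z) = N*z + z = z + N*z)
l + (-14923 - (W(93, -56) + 11665)*(6501 + R(37, -38))) = 1/43097 + (-14923 - (8*(5 - 56)² + 11665)*(6501 - 38*(1 + 37))) = 1/43097 + (-14923 - (8*(-51)² + 11665)*(6501 - 38*38)) = 1/43097 + (-14923 - (8*2601 + 11665)*(6501 - 1444)) = 1/43097 + (-14923 - (20808 + 11665)*5057) = 1/43097 + (-14923 - 32473*5057) = 1/43097 + (-14923 - 1*164215961) = 1/43097 + (-14923 - 164215961) = 1/43097 - 164230884 = -7077858407747/43097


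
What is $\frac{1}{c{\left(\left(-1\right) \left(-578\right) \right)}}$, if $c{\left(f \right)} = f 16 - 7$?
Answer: $\frac{1}{9241} \approx 0.00010821$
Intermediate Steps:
$c{\left(f \right)} = -7 + 16 f$ ($c{\left(f \right)} = 16 f - 7 = -7 + 16 f$)
$\frac{1}{c{\left(\left(-1\right) \left(-578\right) \right)}} = \frac{1}{-7 + 16 \left(\left(-1\right) \left(-578\right)\right)} = \frac{1}{-7 + 16 \cdot 578} = \frac{1}{-7 + 9248} = \frac{1}{9241}$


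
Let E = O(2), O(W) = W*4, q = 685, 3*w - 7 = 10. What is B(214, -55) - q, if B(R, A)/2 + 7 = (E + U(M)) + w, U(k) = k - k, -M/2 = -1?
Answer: -2015/3 ≈ -671.67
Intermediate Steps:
w = 17/3 (w = 7/3 + (⅓)*10 = 7/3 + 10/3 = 17/3 ≈ 5.6667)
M = 2 (M = -2*(-1) = 2)
U(k) = 0
O(W) = 4*W
E = 8 (E = 4*2 = 8)
B(R, A) = 40/3 (B(R, A) = -14 + 2*((8 + 0) + 17/3) = -14 + 2*(8 + 17/3) = -14 + 2*(41/3) = -14 + 82/3 = 40/3)
B(214, -55) - q = 40/3 - 1*685 = 40/3 - 685 = -2015/3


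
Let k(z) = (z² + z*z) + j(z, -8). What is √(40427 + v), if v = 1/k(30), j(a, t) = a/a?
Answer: 6*√3642473873/1801 ≈ 201.06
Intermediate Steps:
j(a, t) = 1
k(z) = 1 + 2*z² (k(z) = (z² + z*z) + 1 = (z² + z²) + 1 = 2*z² + 1 = 1 + 2*z²)
v = 1/1801 (v = 1/(1 + 2*30²) = 1/(1 + 2*900) = 1/(1 + 1800) = 1/1801 ≈ 0.00055525)
√(40427 + v) = √(40427 + 1/1801) = √(72809028/1801) = 6*√3642473873/1801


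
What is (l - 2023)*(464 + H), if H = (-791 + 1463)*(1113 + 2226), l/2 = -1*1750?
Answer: -12395114256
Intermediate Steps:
l = -3500 (l = 2*(-1*1750) = 2*(-1750) = -3500)
H = 2243808 (H = 672*3339 = 2243808)
(l - 2023)*(464 + H) = (-3500 - 2023)*(464 + 2243808) = -5523*2244272 = -12395114256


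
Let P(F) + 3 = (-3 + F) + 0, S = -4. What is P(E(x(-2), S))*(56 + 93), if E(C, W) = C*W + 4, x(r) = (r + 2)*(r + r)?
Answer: -298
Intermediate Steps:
x(r) = 2*r*(2 + r) (x(r) = (2 + r)*(2*r) = 2*r*(2 + r))
E(C, W) = 4 + C*W
P(F) = -6 + F (P(F) = -3 + ((-3 + F) + 0) = -3 + (-3 + F) = -6 + F)
P(E(x(-2), S))*(56 + 93) = (-6 + (4 + (2*(-2)*(2 - 2))*(-4)))*(56 + 93) = (-6 + (4 + (2*(-2)*0)*(-4)))*149 = (-6 + (4 + 0*(-4)))*149 = (-6 + (4 + 0))*149 = (-6 + 4)*149 = -2*149 = -298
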